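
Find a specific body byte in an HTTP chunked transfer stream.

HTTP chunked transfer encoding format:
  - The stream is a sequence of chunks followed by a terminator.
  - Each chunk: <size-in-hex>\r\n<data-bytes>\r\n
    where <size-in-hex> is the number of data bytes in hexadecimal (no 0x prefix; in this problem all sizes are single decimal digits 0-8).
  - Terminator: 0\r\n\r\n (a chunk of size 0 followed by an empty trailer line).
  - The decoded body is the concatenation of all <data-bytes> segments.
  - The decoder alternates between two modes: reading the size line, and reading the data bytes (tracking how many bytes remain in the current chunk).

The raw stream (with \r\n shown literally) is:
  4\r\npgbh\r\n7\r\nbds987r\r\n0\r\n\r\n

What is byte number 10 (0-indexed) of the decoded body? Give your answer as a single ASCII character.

Answer: r

Derivation:
Chunk 1: stream[0..1]='4' size=0x4=4, data at stream[3..7]='pgbh' -> body[0..4], body so far='pgbh'
Chunk 2: stream[9..10]='7' size=0x7=7, data at stream[12..19]='bds987r' -> body[4..11], body so far='pgbhbds987r'
Chunk 3: stream[21..22]='0' size=0 (terminator). Final body='pgbhbds987r' (11 bytes)
Body byte 10 = 'r'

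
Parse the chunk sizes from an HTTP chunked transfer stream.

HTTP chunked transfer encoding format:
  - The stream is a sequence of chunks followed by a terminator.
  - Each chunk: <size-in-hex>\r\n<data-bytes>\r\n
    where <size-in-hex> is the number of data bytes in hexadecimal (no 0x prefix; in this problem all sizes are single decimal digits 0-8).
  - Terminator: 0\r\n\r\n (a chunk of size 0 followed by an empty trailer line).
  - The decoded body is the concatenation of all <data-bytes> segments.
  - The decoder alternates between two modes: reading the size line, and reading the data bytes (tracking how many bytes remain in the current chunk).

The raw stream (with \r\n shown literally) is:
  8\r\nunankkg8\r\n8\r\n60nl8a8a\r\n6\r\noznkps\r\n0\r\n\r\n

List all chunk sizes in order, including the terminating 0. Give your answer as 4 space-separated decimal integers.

Answer: 8 8 6 0

Derivation:
Chunk 1: stream[0..1]='8' size=0x8=8, data at stream[3..11]='unankkg8' -> body[0..8], body so far='unankkg8'
Chunk 2: stream[13..14]='8' size=0x8=8, data at stream[16..24]='60nl8a8a' -> body[8..16], body so far='unankkg860nl8a8a'
Chunk 3: stream[26..27]='6' size=0x6=6, data at stream[29..35]='oznkps' -> body[16..22], body so far='unankkg860nl8a8aoznkps'
Chunk 4: stream[37..38]='0' size=0 (terminator). Final body='unankkg860nl8a8aoznkps' (22 bytes)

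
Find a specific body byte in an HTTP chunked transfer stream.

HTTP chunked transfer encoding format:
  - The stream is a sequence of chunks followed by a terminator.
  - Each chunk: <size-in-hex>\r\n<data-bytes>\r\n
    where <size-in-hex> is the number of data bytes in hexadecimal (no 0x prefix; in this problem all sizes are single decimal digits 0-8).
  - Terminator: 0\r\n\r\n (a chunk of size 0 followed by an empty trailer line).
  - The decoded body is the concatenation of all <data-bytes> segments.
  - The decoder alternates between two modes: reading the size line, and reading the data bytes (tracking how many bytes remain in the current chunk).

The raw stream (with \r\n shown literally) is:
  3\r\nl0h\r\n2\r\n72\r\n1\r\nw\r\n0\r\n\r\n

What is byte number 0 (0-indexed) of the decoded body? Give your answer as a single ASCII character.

Answer: l

Derivation:
Chunk 1: stream[0..1]='3' size=0x3=3, data at stream[3..6]='l0h' -> body[0..3], body so far='l0h'
Chunk 2: stream[8..9]='2' size=0x2=2, data at stream[11..13]='72' -> body[3..5], body so far='l0h72'
Chunk 3: stream[15..16]='1' size=0x1=1, data at stream[18..19]='w' -> body[5..6], body so far='l0h72w'
Chunk 4: stream[21..22]='0' size=0 (terminator). Final body='l0h72w' (6 bytes)
Body byte 0 = 'l'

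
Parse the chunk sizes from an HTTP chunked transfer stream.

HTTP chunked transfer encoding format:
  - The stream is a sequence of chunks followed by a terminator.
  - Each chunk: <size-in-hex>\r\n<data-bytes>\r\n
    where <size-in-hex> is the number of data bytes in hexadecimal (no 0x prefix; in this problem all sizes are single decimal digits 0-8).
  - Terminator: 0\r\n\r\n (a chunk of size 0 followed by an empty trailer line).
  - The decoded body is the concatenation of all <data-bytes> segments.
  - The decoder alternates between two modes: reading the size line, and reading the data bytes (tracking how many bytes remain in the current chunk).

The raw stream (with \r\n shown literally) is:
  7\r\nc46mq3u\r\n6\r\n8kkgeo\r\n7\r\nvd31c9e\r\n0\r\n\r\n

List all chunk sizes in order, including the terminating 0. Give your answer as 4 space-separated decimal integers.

Chunk 1: stream[0..1]='7' size=0x7=7, data at stream[3..10]='c46mq3u' -> body[0..7], body so far='c46mq3u'
Chunk 2: stream[12..13]='6' size=0x6=6, data at stream[15..21]='8kkgeo' -> body[7..13], body so far='c46mq3u8kkgeo'
Chunk 3: stream[23..24]='7' size=0x7=7, data at stream[26..33]='vd31c9e' -> body[13..20], body so far='c46mq3u8kkgeovd31c9e'
Chunk 4: stream[35..36]='0' size=0 (terminator). Final body='c46mq3u8kkgeovd31c9e' (20 bytes)

Answer: 7 6 7 0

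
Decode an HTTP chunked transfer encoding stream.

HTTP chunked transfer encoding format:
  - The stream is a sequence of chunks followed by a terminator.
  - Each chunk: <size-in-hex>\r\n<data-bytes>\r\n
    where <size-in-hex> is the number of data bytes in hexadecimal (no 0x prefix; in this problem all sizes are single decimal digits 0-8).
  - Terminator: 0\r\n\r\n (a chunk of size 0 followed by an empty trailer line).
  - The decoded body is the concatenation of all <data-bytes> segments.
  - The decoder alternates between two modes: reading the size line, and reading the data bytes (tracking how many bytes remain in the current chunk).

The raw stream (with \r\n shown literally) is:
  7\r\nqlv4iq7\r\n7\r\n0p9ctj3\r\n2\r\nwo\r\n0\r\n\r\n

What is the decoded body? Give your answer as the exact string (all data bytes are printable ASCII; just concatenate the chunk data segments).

Answer: qlv4iq70p9ctj3wo

Derivation:
Chunk 1: stream[0..1]='7' size=0x7=7, data at stream[3..10]='qlv4iq7' -> body[0..7], body so far='qlv4iq7'
Chunk 2: stream[12..13]='7' size=0x7=7, data at stream[15..22]='0p9ctj3' -> body[7..14], body so far='qlv4iq70p9ctj3'
Chunk 3: stream[24..25]='2' size=0x2=2, data at stream[27..29]='wo' -> body[14..16], body so far='qlv4iq70p9ctj3wo'
Chunk 4: stream[31..32]='0' size=0 (terminator). Final body='qlv4iq70p9ctj3wo' (16 bytes)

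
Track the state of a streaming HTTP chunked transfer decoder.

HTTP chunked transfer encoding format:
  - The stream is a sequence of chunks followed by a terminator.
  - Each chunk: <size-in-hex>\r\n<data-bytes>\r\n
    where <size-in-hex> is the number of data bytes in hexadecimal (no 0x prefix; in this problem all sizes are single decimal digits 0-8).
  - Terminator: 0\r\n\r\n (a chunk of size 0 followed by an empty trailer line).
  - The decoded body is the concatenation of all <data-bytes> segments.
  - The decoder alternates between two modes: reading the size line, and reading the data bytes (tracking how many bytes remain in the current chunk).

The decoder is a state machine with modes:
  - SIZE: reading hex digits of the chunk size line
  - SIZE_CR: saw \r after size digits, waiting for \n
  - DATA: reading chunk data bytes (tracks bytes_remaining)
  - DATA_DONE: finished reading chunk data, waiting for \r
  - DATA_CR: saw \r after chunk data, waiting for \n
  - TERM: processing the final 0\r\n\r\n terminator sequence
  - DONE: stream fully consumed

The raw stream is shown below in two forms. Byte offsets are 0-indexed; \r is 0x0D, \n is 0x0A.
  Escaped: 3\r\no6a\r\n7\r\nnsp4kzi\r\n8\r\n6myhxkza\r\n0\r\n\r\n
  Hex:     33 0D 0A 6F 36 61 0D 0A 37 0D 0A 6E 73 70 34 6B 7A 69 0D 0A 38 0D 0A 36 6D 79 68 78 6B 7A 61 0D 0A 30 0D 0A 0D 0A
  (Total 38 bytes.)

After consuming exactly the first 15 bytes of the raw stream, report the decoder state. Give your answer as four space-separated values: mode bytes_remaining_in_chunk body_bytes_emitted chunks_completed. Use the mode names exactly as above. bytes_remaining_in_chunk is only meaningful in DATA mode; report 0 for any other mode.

Answer: DATA 3 7 1

Derivation:
Byte 0 = '3': mode=SIZE remaining=0 emitted=0 chunks_done=0
Byte 1 = 0x0D: mode=SIZE_CR remaining=0 emitted=0 chunks_done=0
Byte 2 = 0x0A: mode=DATA remaining=3 emitted=0 chunks_done=0
Byte 3 = 'o': mode=DATA remaining=2 emitted=1 chunks_done=0
Byte 4 = '6': mode=DATA remaining=1 emitted=2 chunks_done=0
Byte 5 = 'a': mode=DATA_DONE remaining=0 emitted=3 chunks_done=0
Byte 6 = 0x0D: mode=DATA_CR remaining=0 emitted=3 chunks_done=0
Byte 7 = 0x0A: mode=SIZE remaining=0 emitted=3 chunks_done=1
Byte 8 = '7': mode=SIZE remaining=0 emitted=3 chunks_done=1
Byte 9 = 0x0D: mode=SIZE_CR remaining=0 emitted=3 chunks_done=1
Byte 10 = 0x0A: mode=DATA remaining=7 emitted=3 chunks_done=1
Byte 11 = 'n': mode=DATA remaining=6 emitted=4 chunks_done=1
Byte 12 = 's': mode=DATA remaining=5 emitted=5 chunks_done=1
Byte 13 = 'p': mode=DATA remaining=4 emitted=6 chunks_done=1
Byte 14 = '4': mode=DATA remaining=3 emitted=7 chunks_done=1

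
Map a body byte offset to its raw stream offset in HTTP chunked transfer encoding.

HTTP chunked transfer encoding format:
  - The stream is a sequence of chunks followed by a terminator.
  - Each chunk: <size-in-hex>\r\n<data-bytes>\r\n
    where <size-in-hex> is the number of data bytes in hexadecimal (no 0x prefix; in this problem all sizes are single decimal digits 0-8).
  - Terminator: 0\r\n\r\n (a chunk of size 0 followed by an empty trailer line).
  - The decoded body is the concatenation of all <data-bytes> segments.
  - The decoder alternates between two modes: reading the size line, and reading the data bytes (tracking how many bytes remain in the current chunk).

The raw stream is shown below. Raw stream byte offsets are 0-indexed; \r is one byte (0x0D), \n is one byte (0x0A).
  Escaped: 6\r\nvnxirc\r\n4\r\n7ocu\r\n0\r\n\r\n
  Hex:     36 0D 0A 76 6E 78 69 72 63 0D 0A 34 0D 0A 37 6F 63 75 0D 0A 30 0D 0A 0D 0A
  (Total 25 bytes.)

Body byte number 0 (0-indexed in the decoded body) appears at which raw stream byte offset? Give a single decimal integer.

Answer: 3

Derivation:
Chunk 1: stream[0..1]='6' size=0x6=6, data at stream[3..9]='vnxirc' -> body[0..6], body so far='vnxirc'
Chunk 2: stream[11..12]='4' size=0x4=4, data at stream[14..18]='7ocu' -> body[6..10], body so far='vnxirc7ocu'
Chunk 3: stream[20..21]='0' size=0 (terminator). Final body='vnxirc7ocu' (10 bytes)
Body byte 0 at stream offset 3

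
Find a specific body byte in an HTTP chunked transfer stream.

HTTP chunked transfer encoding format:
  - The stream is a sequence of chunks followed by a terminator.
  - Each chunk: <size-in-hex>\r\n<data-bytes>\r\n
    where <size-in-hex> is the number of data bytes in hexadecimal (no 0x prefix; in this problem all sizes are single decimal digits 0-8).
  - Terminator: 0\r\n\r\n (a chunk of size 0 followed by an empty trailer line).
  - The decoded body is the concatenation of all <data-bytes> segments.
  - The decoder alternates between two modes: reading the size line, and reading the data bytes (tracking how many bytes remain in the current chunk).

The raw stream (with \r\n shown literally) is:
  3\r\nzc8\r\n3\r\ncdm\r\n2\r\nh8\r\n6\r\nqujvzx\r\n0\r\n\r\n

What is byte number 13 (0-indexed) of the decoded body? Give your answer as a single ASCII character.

Chunk 1: stream[0..1]='3' size=0x3=3, data at stream[3..6]='zc8' -> body[0..3], body so far='zc8'
Chunk 2: stream[8..9]='3' size=0x3=3, data at stream[11..14]='cdm' -> body[3..6], body so far='zc8cdm'
Chunk 3: stream[16..17]='2' size=0x2=2, data at stream[19..21]='h8' -> body[6..8], body so far='zc8cdmh8'
Chunk 4: stream[23..24]='6' size=0x6=6, data at stream[26..32]='qujvzx' -> body[8..14], body so far='zc8cdmh8qujvzx'
Chunk 5: stream[34..35]='0' size=0 (terminator). Final body='zc8cdmh8qujvzx' (14 bytes)
Body byte 13 = 'x'

Answer: x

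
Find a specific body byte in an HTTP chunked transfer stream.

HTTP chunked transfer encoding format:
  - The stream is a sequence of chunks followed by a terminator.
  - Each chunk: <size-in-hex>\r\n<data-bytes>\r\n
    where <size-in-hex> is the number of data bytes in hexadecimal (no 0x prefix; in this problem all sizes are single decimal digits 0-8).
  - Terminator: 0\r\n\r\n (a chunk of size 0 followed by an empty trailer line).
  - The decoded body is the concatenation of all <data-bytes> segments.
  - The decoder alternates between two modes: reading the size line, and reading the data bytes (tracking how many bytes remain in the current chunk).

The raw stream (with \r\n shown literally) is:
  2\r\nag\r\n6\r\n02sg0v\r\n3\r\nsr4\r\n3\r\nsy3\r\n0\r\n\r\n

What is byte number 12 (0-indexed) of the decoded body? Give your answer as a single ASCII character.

Chunk 1: stream[0..1]='2' size=0x2=2, data at stream[3..5]='ag' -> body[0..2], body so far='ag'
Chunk 2: stream[7..8]='6' size=0x6=6, data at stream[10..16]='02sg0v' -> body[2..8], body so far='ag02sg0v'
Chunk 3: stream[18..19]='3' size=0x3=3, data at stream[21..24]='sr4' -> body[8..11], body so far='ag02sg0vsr4'
Chunk 4: stream[26..27]='3' size=0x3=3, data at stream[29..32]='sy3' -> body[11..14], body so far='ag02sg0vsr4sy3'
Chunk 5: stream[34..35]='0' size=0 (terminator). Final body='ag02sg0vsr4sy3' (14 bytes)
Body byte 12 = 'y'

Answer: y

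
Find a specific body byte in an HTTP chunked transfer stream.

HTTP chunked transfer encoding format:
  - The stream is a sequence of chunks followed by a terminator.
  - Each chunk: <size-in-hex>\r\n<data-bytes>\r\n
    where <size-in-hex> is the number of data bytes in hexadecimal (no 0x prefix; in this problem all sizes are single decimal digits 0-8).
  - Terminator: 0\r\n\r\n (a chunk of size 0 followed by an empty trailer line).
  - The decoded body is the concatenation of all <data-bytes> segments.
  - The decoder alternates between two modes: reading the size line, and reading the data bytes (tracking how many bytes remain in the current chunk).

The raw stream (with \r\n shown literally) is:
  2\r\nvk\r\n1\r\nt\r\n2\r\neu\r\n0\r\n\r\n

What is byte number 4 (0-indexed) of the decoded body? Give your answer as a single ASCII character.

Answer: u

Derivation:
Chunk 1: stream[0..1]='2' size=0x2=2, data at stream[3..5]='vk' -> body[0..2], body so far='vk'
Chunk 2: stream[7..8]='1' size=0x1=1, data at stream[10..11]='t' -> body[2..3], body so far='vkt'
Chunk 3: stream[13..14]='2' size=0x2=2, data at stream[16..18]='eu' -> body[3..5], body so far='vkteu'
Chunk 4: stream[20..21]='0' size=0 (terminator). Final body='vkteu' (5 bytes)
Body byte 4 = 'u'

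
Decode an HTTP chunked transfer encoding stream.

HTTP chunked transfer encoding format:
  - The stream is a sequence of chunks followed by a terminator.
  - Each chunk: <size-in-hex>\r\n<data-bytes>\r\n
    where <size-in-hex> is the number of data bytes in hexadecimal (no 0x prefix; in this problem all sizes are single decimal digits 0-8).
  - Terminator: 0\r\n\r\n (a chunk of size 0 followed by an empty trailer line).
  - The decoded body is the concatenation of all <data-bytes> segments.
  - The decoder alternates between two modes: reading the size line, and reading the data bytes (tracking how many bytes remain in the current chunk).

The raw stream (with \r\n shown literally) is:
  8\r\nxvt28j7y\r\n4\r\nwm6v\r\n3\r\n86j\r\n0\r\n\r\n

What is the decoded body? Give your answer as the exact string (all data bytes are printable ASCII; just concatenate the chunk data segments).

Answer: xvt28j7ywm6v86j

Derivation:
Chunk 1: stream[0..1]='8' size=0x8=8, data at stream[3..11]='xvt28j7y' -> body[0..8], body so far='xvt28j7y'
Chunk 2: stream[13..14]='4' size=0x4=4, data at stream[16..20]='wm6v' -> body[8..12], body so far='xvt28j7ywm6v'
Chunk 3: stream[22..23]='3' size=0x3=3, data at stream[25..28]='86j' -> body[12..15], body so far='xvt28j7ywm6v86j'
Chunk 4: stream[30..31]='0' size=0 (terminator). Final body='xvt28j7ywm6v86j' (15 bytes)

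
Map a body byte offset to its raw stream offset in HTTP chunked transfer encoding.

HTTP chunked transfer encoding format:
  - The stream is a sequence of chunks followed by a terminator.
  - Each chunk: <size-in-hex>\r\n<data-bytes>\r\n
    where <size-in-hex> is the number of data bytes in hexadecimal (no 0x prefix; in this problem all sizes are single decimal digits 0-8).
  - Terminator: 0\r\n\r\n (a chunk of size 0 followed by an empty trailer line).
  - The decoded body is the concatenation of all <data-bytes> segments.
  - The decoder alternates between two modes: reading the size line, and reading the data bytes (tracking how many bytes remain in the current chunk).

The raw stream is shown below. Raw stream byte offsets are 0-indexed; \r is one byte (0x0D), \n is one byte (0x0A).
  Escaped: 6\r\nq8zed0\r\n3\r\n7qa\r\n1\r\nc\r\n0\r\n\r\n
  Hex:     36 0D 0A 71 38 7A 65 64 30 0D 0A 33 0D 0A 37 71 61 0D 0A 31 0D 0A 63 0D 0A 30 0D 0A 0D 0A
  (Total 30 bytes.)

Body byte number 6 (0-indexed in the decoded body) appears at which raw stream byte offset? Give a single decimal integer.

Answer: 14

Derivation:
Chunk 1: stream[0..1]='6' size=0x6=6, data at stream[3..9]='q8zed0' -> body[0..6], body so far='q8zed0'
Chunk 2: stream[11..12]='3' size=0x3=3, data at stream[14..17]='7qa' -> body[6..9], body so far='q8zed07qa'
Chunk 3: stream[19..20]='1' size=0x1=1, data at stream[22..23]='c' -> body[9..10], body so far='q8zed07qac'
Chunk 4: stream[25..26]='0' size=0 (terminator). Final body='q8zed07qac' (10 bytes)
Body byte 6 at stream offset 14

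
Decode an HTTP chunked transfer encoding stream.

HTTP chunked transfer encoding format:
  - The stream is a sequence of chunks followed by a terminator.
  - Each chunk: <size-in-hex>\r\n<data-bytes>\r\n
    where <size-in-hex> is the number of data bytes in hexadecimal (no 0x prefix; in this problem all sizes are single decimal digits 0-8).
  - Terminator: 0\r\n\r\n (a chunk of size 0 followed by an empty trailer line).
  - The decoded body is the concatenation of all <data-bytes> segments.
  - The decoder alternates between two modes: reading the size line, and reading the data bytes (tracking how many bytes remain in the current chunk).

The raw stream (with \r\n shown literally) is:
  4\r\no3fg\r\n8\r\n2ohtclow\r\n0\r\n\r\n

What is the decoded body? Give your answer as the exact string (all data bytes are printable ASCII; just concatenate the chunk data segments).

Answer: o3fg2ohtclow

Derivation:
Chunk 1: stream[0..1]='4' size=0x4=4, data at stream[3..7]='o3fg' -> body[0..4], body so far='o3fg'
Chunk 2: stream[9..10]='8' size=0x8=8, data at stream[12..20]='2ohtclow' -> body[4..12], body so far='o3fg2ohtclow'
Chunk 3: stream[22..23]='0' size=0 (terminator). Final body='o3fg2ohtclow' (12 bytes)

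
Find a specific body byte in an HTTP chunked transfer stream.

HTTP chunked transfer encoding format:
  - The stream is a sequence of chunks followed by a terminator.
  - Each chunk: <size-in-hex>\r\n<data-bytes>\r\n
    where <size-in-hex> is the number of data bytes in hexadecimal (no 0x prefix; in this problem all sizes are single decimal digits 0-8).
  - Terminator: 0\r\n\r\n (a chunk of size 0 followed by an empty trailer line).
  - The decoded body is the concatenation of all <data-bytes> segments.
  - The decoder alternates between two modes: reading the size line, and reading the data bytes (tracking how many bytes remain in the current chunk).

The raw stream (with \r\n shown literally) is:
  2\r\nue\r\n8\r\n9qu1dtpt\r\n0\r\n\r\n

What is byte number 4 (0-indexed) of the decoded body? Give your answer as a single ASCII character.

Chunk 1: stream[0..1]='2' size=0x2=2, data at stream[3..5]='ue' -> body[0..2], body so far='ue'
Chunk 2: stream[7..8]='8' size=0x8=8, data at stream[10..18]='9qu1dtpt' -> body[2..10], body so far='ue9qu1dtpt'
Chunk 3: stream[20..21]='0' size=0 (terminator). Final body='ue9qu1dtpt' (10 bytes)
Body byte 4 = 'u'

Answer: u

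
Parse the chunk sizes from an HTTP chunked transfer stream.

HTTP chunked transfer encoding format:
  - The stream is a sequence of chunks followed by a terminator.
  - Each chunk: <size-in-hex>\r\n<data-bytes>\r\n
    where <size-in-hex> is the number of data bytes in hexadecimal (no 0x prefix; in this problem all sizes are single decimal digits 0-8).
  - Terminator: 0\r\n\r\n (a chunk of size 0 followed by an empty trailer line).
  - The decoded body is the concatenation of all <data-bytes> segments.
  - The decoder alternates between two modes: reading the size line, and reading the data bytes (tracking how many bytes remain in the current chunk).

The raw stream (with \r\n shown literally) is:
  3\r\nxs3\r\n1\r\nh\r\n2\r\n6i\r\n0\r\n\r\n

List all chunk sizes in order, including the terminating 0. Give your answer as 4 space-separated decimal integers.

Answer: 3 1 2 0

Derivation:
Chunk 1: stream[0..1]='3' size=0x3=3, data at stream[3..6]='xs3' -> body[0..3], body so far='xs3'
Chunk 2: stream[8..9]='1' size=0x1=1, data at stream[11..12]='h' -> body[3..4], body so far='xs3h'
Chunk 3: stream[14..15]='2' size=0x2=2, data at stream[17..19]='6i' -> body[4..6], body so far='xs3h6i'
Chunk 4: stream[21..22]='0' size=0 (terminator). Final body='xs3h6i' (6 bytes)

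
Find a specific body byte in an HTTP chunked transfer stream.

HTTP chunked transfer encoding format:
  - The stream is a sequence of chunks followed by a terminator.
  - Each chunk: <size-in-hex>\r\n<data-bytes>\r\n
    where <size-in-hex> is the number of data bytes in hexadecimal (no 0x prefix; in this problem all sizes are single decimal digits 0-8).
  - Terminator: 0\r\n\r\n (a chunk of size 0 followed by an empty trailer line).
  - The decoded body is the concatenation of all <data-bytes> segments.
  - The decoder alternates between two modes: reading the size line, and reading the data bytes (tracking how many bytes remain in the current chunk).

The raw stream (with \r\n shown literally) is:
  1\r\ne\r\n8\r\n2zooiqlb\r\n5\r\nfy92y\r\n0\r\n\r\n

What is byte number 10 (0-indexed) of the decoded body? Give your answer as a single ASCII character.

Chunk 1: stream[0..1]='1' size=0x1=1, data at stream[3..4]='e' -> body[0..1], body so far='e'
Chunk 2: stream[6..7]='8' size=0x8=8, data at stream[9..17]='2zooiqlb' -> body[1..9], body so far='e2zooiqlb'
Chunk 3: stream[19..20]='5' size=0x5=5, data at stream[22..27]='fy92y' -> body[9..14], body so far='e2zooiqlbfy92y'
Chunk 4: stream[29..30]='0' size=0 (terminator). Final body='e2zooiqlbfy92y' (14 bytes)
Body byte 10 = 'y'

Answer: y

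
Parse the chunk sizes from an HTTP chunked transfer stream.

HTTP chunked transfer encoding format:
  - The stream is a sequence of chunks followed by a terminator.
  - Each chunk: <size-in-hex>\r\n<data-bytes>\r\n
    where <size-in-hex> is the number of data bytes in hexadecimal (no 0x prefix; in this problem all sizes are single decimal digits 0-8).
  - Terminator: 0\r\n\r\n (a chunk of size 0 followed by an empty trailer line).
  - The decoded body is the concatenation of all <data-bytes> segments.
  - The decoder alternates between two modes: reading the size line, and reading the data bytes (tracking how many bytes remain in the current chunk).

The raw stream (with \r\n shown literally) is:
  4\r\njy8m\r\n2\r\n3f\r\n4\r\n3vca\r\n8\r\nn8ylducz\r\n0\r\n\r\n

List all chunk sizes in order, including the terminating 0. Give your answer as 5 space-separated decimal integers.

Answer: 4 2 4 8 0

Derivation:
Chunk 1: stream[0..1]='4' size=0x4=4, data at stream[3..7]='jy8m' -> body[0..4], body so far='jy8m'
Chunk 2: stream[9..10]='2' size=0x2=2, data at stream[12..14]='3f' -> body[4..6], body so far='jy8m3f'
Chunk 3: stream[16..17]='4' size=0x4=4, data at stream[19..23]='3vca' -> body[6..10], body so far='jy8m3f3vca'
Chunk 4: stream[25..26]='8' size=0x8=8, data at stream[28..36]='n8ylducz' -> body[10..18], body so far='jy8m3f3vcan8ylducz'
Chunk 5: stream[38..39]='0' size=0 (terminator). Final body='jy8m3f3vcan8ylducz' (18 bytes)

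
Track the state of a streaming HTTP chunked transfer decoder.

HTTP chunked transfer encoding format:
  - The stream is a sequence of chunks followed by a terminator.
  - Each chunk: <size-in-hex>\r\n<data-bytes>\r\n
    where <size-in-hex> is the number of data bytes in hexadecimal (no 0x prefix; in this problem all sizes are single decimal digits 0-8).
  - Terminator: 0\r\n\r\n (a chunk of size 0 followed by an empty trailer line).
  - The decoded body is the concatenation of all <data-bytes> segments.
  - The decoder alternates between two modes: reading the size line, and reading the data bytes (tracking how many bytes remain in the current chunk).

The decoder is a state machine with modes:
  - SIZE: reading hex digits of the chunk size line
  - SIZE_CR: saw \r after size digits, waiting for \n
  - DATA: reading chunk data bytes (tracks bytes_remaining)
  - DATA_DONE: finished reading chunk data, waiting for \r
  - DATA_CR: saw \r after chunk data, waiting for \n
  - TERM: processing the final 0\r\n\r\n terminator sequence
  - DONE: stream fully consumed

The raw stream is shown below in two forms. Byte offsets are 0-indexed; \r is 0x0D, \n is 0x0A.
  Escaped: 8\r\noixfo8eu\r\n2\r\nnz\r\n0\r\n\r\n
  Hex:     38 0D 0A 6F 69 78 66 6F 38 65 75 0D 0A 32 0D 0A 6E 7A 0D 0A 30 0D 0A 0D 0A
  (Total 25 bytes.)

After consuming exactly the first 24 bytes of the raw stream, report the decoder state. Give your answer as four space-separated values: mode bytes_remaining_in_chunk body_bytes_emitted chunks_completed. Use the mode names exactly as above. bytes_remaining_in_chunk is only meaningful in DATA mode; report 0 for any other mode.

Byte 0 = '8': mode=SIZE remaining=0 emitted=0 chunks_done=0
Byte 1 = 0x0D: mode=SIZE_CR remaining=0 emitted=0 chunks_done=0
Byte 2 = 0x0A: mode=DATA remaining=8 emitted=0 chunks_done=0
Byte 3 = 'o': mode=DATA remaining=7 emitted=1 chunks_done=0
Byte 4 = 'i': mode=DATA remaining=6 emitted=2 chunks_done=0
Byte 5 = 'x': mode=DATA remaining=5 emitted=3 chunks_done=0
Byte 6 = 'f': mode=DATA remaining=4 emitted=4 chunks_done=0
Byte 7 = 'o': mode=DATA remaining=3 emitted=5 chunks_done=0
Byte 8 = '8': mode=DATA remaining=2 emitted=6 chunks_done=0
Byte 9 = 'e': mode=DATA remaining=1 emitted=7 chunks_done=0
Byte 10 = 'u': mode=DATA_DONE remaining=0 emitted=8 chunks_done=0
Byte 11 = 0x0D: mode=DATA_CR remaining=0 emitted=8 chunks_done=0
Byte 12 = 0x0A: mode=SIZE remaining=0 emitted=8 chunks_done=1
Byte 13 = '2': mode=SIZE remaining=0 emitted=8 chunks_done=1
Byte 14 = 0x0D: mode=SIZE_CR remaining=0 emitted=8 chunks_done=1
Byte 15 = 0x0A: mode=DATA remaining=2 emitted=8 chunks_done=1
Byte 16 = 'n': mode=DATA remaining=1 emitted=9 chunks_done=1
Byte 17 = 'z': mode=DATA_DONE remaining=0 emitted=10 chunks_done=1
Byte 18 = 0x0D: mode=DATA_CR remaining=0 emitted=10 chunks_done=1
Byte 19 = 0x0A: mode=SIZE remaining=0 emitted=10 chunks_done=2
Byte 20 = '0': mode=SIZE remaining=0 emitted=10 chunks_done=2
Byte 21 = 0x0D: mode=SIZE_CR remaining=0 emitted=10 chunks_done=2
Byte 22 = 0x0A: mode=TERM remaining=0 emitted=10 chunks_done=2
Byte 23 = 0x0D: mode=TERM remaining=0 emitted=10 chunks_done=2

Answer: TERM 0 10 2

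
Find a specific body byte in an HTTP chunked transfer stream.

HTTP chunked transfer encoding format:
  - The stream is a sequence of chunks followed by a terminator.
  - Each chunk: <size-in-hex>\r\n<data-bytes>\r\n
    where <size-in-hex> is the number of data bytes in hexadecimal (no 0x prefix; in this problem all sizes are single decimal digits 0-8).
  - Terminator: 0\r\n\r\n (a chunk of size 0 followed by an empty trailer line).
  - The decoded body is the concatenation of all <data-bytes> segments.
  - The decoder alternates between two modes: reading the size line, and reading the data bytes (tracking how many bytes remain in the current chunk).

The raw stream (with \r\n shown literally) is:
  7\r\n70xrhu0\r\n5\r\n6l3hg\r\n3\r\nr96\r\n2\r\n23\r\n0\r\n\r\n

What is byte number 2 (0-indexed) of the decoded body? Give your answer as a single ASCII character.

Chunk 1: stream[0..1]='7' size=0x7=7, data at stream[3..10]='70xrhu0' -> body[0..7], body so far='70xrhu0'
Chunk 2: stream[12..13]='5' size=0x5=5, data at stream[15..20]='6l3hg' -> body[7..12], body so far='70xrhu06l3hg'
Chunk 3: stream[22..23]='3' size=0x3=3, data at stream[25..28]='r96' -> body[12..15], body so far='70xrhu06l3hgr96'
Chunk 4: stream[30..31]='2' size=0x2=2, data at stream[33..35]='23' -> body[15..17], body so far='70xrhu06l3hgr9623'
Chunk 5: stream[37..38]='0' size=0 (terminator). Final body='70xrhu06l3hgr9623' (17 bytes)
Body byte 2 = 'x'

Answer: x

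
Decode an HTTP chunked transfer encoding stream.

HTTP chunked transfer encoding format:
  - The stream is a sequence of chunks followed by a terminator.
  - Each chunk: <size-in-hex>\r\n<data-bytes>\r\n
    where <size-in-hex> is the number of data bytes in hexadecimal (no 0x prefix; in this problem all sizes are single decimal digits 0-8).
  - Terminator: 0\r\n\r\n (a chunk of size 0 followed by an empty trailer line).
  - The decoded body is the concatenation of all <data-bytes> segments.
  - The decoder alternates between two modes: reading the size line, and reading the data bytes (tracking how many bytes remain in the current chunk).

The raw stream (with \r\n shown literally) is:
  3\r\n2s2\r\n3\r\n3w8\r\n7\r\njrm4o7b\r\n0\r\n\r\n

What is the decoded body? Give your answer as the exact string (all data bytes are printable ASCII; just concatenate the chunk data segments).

Chunk 1: stream[0..1]='3' size=0x3=3, data at stream[3..6]='2s2' -> body[0..3], body so far='2s2'
Chunk 2: stream[8..9]='3' size=0x3=3, data at stream[11..14]='3w8' -> body[3..6], body so far='2s23w8'
Chunk 3: stream[16..17]='7' size=0x7=7, data at stream[19..26]='jrm4o7b' -> body[6..13], body so far='2s23w8jrm4o7b'
Chunk 4: stream[28..29]='0' size=0 (terminator). Final body='2s23w8jrm4o7b' (13 bytes)

Answer: 2s23w8jrm4o7b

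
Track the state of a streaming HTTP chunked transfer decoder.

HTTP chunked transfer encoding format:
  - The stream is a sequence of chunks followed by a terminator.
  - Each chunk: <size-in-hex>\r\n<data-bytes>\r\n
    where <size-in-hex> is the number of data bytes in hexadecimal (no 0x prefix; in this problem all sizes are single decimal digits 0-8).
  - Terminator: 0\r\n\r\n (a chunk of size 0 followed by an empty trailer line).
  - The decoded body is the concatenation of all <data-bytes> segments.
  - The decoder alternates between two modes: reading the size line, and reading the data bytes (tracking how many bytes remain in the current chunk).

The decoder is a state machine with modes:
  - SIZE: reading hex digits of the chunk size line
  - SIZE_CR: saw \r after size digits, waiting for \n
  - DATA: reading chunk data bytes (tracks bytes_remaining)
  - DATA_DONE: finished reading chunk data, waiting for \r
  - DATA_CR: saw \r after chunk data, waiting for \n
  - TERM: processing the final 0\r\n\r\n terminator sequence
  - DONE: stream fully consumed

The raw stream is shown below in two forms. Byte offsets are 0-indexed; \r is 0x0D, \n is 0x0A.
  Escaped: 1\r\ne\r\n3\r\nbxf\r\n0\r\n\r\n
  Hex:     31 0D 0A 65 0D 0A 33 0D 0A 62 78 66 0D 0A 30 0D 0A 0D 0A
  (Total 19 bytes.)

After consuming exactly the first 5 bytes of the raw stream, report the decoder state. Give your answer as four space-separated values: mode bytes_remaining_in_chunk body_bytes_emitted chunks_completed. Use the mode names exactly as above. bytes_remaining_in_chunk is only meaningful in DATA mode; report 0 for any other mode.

Answer: DATA_CR 0 1 0

Derivation:
Byte 0 = '1': mode=SIZE remaining=0 emitted=0 chunks_done=0
Byte 1 = 0x0D: mode=SIZE_CR remaining=0 emitted=0 chunks_done=0
Byte 2 = 0x0A: mode=DATA remaining=1 emitted=0 chunks_done=0
Byte 3 = 'e': mode=DATA_DONE remaining=0 emitted=1 chunks_done=0
Byte 4 = 0x0D: mode=DATA_CR remaining=0 emitted=1 chunks_done=0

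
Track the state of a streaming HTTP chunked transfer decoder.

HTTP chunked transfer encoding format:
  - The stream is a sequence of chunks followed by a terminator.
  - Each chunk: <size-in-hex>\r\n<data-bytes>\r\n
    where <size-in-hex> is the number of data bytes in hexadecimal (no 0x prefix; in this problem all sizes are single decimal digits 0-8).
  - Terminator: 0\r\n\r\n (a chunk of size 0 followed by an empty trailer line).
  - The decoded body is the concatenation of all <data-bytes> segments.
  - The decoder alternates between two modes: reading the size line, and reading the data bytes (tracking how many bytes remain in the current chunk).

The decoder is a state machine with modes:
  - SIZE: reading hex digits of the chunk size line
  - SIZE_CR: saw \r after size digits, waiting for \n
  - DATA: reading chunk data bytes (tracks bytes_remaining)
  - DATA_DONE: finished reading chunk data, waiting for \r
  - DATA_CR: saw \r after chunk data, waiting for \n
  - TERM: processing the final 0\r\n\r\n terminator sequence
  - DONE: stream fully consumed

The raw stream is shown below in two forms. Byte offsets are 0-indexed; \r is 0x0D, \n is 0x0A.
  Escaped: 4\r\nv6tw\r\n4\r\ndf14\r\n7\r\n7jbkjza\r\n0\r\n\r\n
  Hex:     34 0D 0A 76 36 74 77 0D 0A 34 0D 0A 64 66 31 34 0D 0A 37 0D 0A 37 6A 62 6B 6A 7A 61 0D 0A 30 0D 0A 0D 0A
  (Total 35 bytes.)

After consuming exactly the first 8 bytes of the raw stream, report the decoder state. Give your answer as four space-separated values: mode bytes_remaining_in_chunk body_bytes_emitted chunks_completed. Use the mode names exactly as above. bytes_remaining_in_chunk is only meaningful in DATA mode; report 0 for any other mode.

Answer: DATA_CR 0 4 0

Derivation:
Byte 0 = '4': mode=SIZE remaining=0 emitted=0 chunks_done=0
Byte 1 = 0x0D: mode=SIZE_CR remaining=0 emitted=0 chunks_done=0
Byte 2 = 0x0A: mode=DATA remaining=4 emitted=0 chunks_done=0
Byte 3 = 'v': mode=DATA remaining=3 emitted=1 chunks_done=0
Byte 4 = '6': mode=DATA remaining=2 emitted=2 chunks_done=0
Byte 5 = 't': mode=DATA remaining=1 emitted=3 chunks_done=0
Byte 6 = 'w': mode=DATA_DONE remaining=0 emitted=4 chunks_done=0
Byte 7 = 0x0D: mode=DATA_CR remaining=0 emitted=4 chunks_done=0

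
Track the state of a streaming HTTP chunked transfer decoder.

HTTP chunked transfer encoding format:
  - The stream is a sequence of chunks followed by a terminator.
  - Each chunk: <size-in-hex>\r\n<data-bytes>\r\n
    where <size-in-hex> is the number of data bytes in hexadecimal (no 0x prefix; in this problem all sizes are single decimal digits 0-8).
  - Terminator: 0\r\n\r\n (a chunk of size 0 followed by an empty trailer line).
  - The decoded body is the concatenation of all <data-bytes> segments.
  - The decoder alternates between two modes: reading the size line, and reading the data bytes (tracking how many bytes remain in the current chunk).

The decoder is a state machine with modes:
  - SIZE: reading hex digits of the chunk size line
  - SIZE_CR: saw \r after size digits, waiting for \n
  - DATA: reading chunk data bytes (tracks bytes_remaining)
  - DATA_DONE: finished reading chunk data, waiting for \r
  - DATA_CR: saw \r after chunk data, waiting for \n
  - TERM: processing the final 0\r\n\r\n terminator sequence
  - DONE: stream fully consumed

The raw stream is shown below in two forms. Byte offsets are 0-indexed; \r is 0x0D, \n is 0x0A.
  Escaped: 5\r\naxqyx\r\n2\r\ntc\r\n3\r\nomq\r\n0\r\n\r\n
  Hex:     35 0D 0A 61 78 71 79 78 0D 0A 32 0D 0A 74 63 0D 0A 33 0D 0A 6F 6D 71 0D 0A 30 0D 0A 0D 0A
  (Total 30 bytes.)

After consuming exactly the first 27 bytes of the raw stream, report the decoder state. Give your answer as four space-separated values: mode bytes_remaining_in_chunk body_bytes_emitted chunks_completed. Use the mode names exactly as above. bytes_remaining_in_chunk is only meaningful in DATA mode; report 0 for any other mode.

Answer: SIZE_CR 0 10 3

Derivation:
Byte 0 = '5': mode=SIZE remaining=0 emitted=0 chunks_done=0
Byte 1 = 0x0D: mode=SIZE_CR remaining=0 emitted=0 chunks_done=0
Byte 2 = 0x0A: mode=DATA remaining=5 emitted=0 chunks_done=0
Byte 3 = 'a': mode=DATA remaining=4 emitted=1 chunks_done=0
Byte 4 = 'x': mode=DATA remaining=3 emitted=2 chunks_done=0
Byte 5 = 'q': mode=DATA remaining=2 emitted=3 chunks_done=0
Byte 6 = 'y': mode=DATA remaining=1 emitted=4 chunks_done=0
Byte 7 = 'x': mode=DATA_DONE remaining=0 emitted=5 chunks_done=0
Byte 8 = 0x0D: mode=DATA_CR remaining=0 emitted=5 chunks_done=0
Byte 9 = 0x0A: mode=SIZE remaining=0 emitted=5 chunks_done=1
Byte 10 = '2': mode=SIZE remaining=0 emitted=5 chunks_done=1
Byte 11 = 0x0D: mode=SIZE_CR remaining=0 emitted=5 chunks_done=1
Byte 12 = 0x0A: mode=DATA remaining=2 emitted=5 chunks_done=1
Byte 13 = 't': mode=DATA remaining=1 emitted=6 chunks_done=1
Byte 14 = 'c': mode=DATA_DONE remaining=0 emitted=7 chunks_done=1
Byte 15 = 0x0D: mode=DATA_CR remaining=0 emitted=7 chunks_done=1
Byte 16 = 0x0A: mode=SIZE remaining=0 emitted=7 chunks_done=2
Byte 17 = '3': mode=SIZE remaining=0 emitted=7 chunks_done=2
Byte 18 = 0x0D: mode=SIZE_CR remaining=0 emitted=7 chunks_done=2
Byte 19 = 0x0A: mode=DATA remaining=3 emitted=7 chunks_done=2
Byte 20 = 'o': mode=DATA remaining=2 emitted=8 chunks_done=2
Byte 21 = 'm': mode=DATA remaining=1 emitted=9 chunks_done=2
Byte 22 = 'q': mode=DATA_DONE remaining=0 emitted=10 chunks_done=2
Byte 23 = 0x0D: mode=DATA_CR remaining=0 emitted=10 chunks_done=2
Byte 24 = 0x0A: mode=SIZE remaining=0 emitted=10 chunks_done=3
Byte 25 = '0': mode=SIZE remaining=0 emitted=10 chunks_done=3
Byte 26 = 0x0D: mode=SIZE_CR remaining=0 emitted=10 chunks_done=3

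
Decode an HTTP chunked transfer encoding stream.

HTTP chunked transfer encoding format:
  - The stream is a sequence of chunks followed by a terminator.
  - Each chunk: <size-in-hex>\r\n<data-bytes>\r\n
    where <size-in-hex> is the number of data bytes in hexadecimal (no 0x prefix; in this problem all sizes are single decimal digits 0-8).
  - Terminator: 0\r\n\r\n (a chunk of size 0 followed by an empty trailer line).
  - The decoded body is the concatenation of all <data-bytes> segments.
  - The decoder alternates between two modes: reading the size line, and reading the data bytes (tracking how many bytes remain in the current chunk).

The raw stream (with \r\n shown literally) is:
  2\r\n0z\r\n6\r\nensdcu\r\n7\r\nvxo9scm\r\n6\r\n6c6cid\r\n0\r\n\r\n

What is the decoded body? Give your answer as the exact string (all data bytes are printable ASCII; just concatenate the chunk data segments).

Answer: 0zensdcuvxo9scm6c6cid

Derivation:
Chunk 1: stream[0..1]='2' size=0x2=2, data at stream[3..5]='0z' -> body[0..2], body so far='0z'
Chunk 2: stream[7..8]='6' size=0x6=6, data at stream[10..16]='ensdcu' -> body[2..8], body so far='0zensdcu'
Chunk 3: stream[18..19]='7' size=0x7=7, data at stream[21..28]='vxo9scm' -> body[8..15], body so far='0zensdcuvxo9scm'
Chunk 4: stream[30..31]='6' size=0x6=6, data at stream[33..39]='6c6cid' -> body[15..21], body so far='0zensdcuvxo9scm6c6cid'
Chunk 5: stream[41..42]='0' size=0 (terminator). Final body='0zensdcuvxo9scm6c6cid' (21 bytes)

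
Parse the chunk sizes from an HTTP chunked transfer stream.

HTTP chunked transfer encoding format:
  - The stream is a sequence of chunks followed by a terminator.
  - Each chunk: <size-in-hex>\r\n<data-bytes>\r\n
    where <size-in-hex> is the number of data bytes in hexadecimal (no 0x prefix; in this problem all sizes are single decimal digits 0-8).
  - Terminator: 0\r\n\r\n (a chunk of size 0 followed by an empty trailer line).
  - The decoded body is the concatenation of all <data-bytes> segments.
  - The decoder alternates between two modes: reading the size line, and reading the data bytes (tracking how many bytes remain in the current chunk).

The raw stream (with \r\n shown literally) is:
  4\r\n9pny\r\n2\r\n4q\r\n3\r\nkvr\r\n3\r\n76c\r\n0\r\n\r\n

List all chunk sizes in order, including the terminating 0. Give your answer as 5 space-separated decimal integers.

Answer: 4 2 3 3 0

Derivation:
Chunk 1: stream[0..1]='4' size=0x4=4, data at stream[3..7]='9pny' -> body[0..4], body so far='9pny'
Chunk 2: stream[9..10]='2' size=0x2=2, data at stream[12..14]='4q' -> body[4..6], body so far='9pny4q'
Chunk 3: stream[16..17]='3' size=0x3=3, data at stream[19..22]='kvr' -> body[6..9], body so far='9pny4qkvr'
Chunk 4: stream[24..25]='3' size=0x3=3, data at stream[27..30]='76c' -> body[9..12], body so far='9pny4qkvr76c'
Chunk 5: stream[32..33]='0' size=0 (terminator). Final body='9pny4qkvr76c' (12 bytes)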